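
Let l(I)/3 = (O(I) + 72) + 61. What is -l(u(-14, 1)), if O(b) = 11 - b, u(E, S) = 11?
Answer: -399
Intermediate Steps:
l(I) = 432 - 3*I (l(I) = 3*(((11 - I) + 72) + 61) = 3*((83 - I) + 61) = 3*(144 - I) = 432 - 3*I)
-l(u(-14, 1)) = -(432 - 3*11) = -(432 - 33) = -1*399 = -399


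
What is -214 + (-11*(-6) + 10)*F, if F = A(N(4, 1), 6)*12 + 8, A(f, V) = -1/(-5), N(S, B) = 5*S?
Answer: 2882/5 ≈ 576.40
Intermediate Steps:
A(f, V) = ⅕ (A(f, V) = -1*(-⅕) = ⅕)
F = 52/5 (F = (⅕)*12 + 8 = 12/5 + 8 = 52/5 ≈ 10.400)
-214 + (-11*(-6) + 10)*F = -214 + (-11*(-6) + 10)*(52/5) = -214 + (66 + 10)*(52/5) = -214 + 76*(52/5) = -214 + 3952/5 = 2882/5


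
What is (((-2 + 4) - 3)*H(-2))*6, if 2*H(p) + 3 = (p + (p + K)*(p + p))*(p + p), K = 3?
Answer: -63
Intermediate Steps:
H(p) = -3/2 + p*(p + 2*p*(3 + p)) (H(p) = -3/2 + ((p + (p + 3)*(p + p))*(p + p))/2 = -3/2 + ((p + (3 + p)*(2*p))*(2*p))/2 = -3/2 + ((p + 2*p*(3 + p))*(2*p))/2 = -3/2 + (2*p*(p + 2*p*(3 + p)))/2 = -3/2 + p*(p + 2*p*(3 + p)))
(((-2 + 4) - 3)*H(-2))*6 = (((-2 + 4) - 3)*(-3/2 + 2*(-2)³ + 7*(-2)²))*6 = ((2 - 3)*(-3/2 + 2*(-8) + 7*4))*6 = -(-3/2 - 16 + 28)*6 = -1*21/2*6 = -21/2*6 = -63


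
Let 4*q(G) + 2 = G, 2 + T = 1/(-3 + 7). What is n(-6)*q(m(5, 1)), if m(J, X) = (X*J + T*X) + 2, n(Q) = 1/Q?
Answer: -13/96 ≈ -0.13542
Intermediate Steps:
T = -7/4 (T = -2 + 1/(-3 + 7) = -2 + 1/4 = -7/4 ≈ -1.7500)
m(J, X) = 2 - 7*X/4 + J*X (m(J, X) = (X*J - 7*X/4) + 2 = (J*X - 7*X/4) + 2 = (-7*X/4 + J*X) + 2 = 2 - 7*X/4 + J*X)
q(G) = -1/2 + G/4
n(-6)*q(m(5, 1)) = (-1/2 + (2 - 7/4*1 + 5*1)/4)/(-6) = -(-1/2 + (2 - 7/4 + 5)/4)/6 = -(-1/2 + (1/4)*(21/4))/6 = -(-1/2 + 21/16)/6 = -1/6*13/16 = -13/96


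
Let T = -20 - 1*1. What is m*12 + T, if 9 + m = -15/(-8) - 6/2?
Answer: -285/2 ≈ -142.50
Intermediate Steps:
T = -21 (T = -20 - 1 = -21)
m = -81/8 (m = -9 + (-15/(-8) - 6/2) = -9 + (-15*(-⅛) - 6*½) = -9 + (15/8 - 3) = -9 - 9/8 = -81/8 ≈ -10.125)
m*12 + T = -81/8*12 - 21 = -243/2 - 21 = -285/2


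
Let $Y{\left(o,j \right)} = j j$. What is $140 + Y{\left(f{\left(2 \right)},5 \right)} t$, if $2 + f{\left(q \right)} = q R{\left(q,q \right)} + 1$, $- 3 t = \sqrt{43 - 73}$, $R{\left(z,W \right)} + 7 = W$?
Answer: $140 - \frac{25 i \sqrt{30}}{3} \approx 140.0 - 45.644 i$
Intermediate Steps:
$R{\left(z,W \right)} = -7 + W$
$t = - \frac{i \sqrt{30}}{3}$ ($t = - \frac{\sqrt{43 - 73}}{3} = - \frac{\sqrt{-30}}{3} = - \frac{i \sqrt{30}}{3} \approx - 1.8257 i$)
$f{\left(q \right)} = -1 + q \left(-7 + q\right)$ ($f{\left(q \right)} = -2 + \left(q \left(-7 + q\right) + 1\right) = -2 + \left(1 + q \left(-7 + q\right)\right) = -1 + q \left(-7 + q\right)$)
$Y{\left(o,j \right)} = j^{2}$
$140 + Y{\left(f{\left(2 \right)},5 \right)} t = 140 + 5^{2} \left(- \frac{i \sqrt{30}}{3}\right) = 140 + 25 \left(- \frac{i \sqrt{30}}{3}\right) = 140 - \frac{25 i \sqrt{30}}{3}$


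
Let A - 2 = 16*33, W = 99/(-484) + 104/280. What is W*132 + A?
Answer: 19321/35 ≈ 552.03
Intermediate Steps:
W = 257/1540 (W = 99*(-1/484) + 104*(1/280) = -9/44 + 13/35 = 257/1540 ≈ 0.16688)
A = 530 (A = 2 + 16*33 = 2 + 528 = 530)
W*132 + A = (257/1540)*132 + 530 = 771/35 + 530 = 19321/35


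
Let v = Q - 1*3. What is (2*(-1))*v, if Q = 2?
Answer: 2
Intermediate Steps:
v = -1 (v = 2 - 1*3 = 2 - 3 = -1)
(2*(-1))*v = (2*(-1))*(-1) = -2*(-1) = 2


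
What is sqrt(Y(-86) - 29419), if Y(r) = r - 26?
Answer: I*sqrt(29531) ≈ 171.85*I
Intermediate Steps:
Y(r) = -26 + r
sqrt(Y(-86) - 29419) = sqrt((-26 - 86) - 29419) = sqrt(-112 - 29419) = sqrt(-29531) = I*sqrt(29531)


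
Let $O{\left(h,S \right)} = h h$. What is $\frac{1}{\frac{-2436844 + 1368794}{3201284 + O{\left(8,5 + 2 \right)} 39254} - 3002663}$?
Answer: $- \frac{571354}{1715583622507} \approx -3.3304 \cdot 10^{-7}$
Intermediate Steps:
$O{\left(h,S \right)} = h^{2}$
$\frac{1}{\frac{-2436844 + 1368794}{3201284 + O{\left(8,5 + 2 \right)} 39254} - 3002663} = \frac{1}{\frac{-2436844 + 1368794}{3201284 + 8^{2} \cdot 39254} - 3002663} = \frac{1}{- \frac{1068050}{3201284 + 64 \cdot 39254} - 3002663} = \frac{1}{- \frac{1068050}{3201284 + 2512256} - 3002663} = \frac{1}{- \frac{1068050}{5713540} - 3002663} = \frac{1}{\left(-1068050\right) \frac{1}{5713540} - 3002663} = \frac{1}{- \frac{106805}{571354} - 3002663} = \frac{1}{- \frac{1715583622507}{571354}} = - \frac{571354}{1715583622507}$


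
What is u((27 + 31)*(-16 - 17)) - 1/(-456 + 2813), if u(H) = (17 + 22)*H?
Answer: -175940623/2357 ≈ -74646.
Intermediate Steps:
u(H) = 39*H
u((27 + 31)*(-16 - 17)) - 1/(-456 + 2813) = 39*((27 + 31)*(-16 - 17)) - 1/(-456 + 2813) = 39*(58*(-33)) - 1/2357 = 39*(-1914) - 1*1/2357 = -74646 - 1/2357 = -175940623/2357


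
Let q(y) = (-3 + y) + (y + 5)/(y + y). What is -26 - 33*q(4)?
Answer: -769/8 ≈ -96.125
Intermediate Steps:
q(y) = -3 + y + (5 + y)/(2*y) (q(y) = (-3 + y) + (5 + y)/((2*y)) = (-3 + y) + (5 + y)*(1/(2*y)) = (-3 + y) + (5 + y)/(2*y) = -3 + y + (5 + y)/(2*y))
-26 - 33*q(4) = -26 - 33*(-5/2 + 4 + (5/2)/4) = -26 - 33*(-5/2 + 4 + (5/2)*(¼)) = -26 - 33*(-5/2 + 4 + 5/8) = -26 - 33*17/8 = -26 - 561/8 = -769/8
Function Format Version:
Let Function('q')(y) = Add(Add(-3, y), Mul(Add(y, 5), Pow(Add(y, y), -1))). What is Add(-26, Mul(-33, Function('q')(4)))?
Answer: Rational(-769, 8) ≈ -96.125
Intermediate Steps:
Function('q')(y) = Add(-3, y, Mul(Rational(1, 2), Pow(y, -1), Add(5, y))) (Function('q')(y) = Add(Add(-3, y), Mul(Add(5, y), Pow(Mul(2, y), -1))) = Add(Add(-3, y), Mul(Add(5, y), Mul(Rational(1, 2), Pow(y, -1)))) = Add(Add(-3, y), Mul(Rational(1, 2), Pow(y, -1), Add(5, y))) = Add(-3, y, Mul(Rational(1, 2), Pow(y, -1), Add(5, y))))
Add(-26, Mul(-33, Function('q')(4))) = Add(-26, Mul(-33, Add(Rational(-5, 2), 4, Mul(Rational(5, 2), Pow(4, -1))))) = Add(-26, Mul(-33, Add(Rational(-5, 2), 4, Mul(Rational(5, 2), Rational(1, 4))))) = Add(-26, Mul(-33, Add(Rational(-5, 2), 4, Rational(5, 8)))) = Add(-26, Mul(-33, Rational(17, 8))) = Add(-26, Rational(-561, 8)) = Rational(-769, 8)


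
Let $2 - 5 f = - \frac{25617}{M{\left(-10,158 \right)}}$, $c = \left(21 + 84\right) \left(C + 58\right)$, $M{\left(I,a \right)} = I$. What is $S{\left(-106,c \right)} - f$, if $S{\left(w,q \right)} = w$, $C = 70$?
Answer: $\frac{20297}{50} \approx 405.94$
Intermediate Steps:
$c = 13440$ ($c = \left(21 + 84\right) \left(70 + 58\right) = 105 \cdot 128 = 13440$)
$f = - \frac{25597}{50}$ ($f = \frac{2}{5} - \frac{\left(-25617\right) \frac{1}{-10}}{5} = \frac{2}{5} - \frac{\left(-25617\right) \left(- \frac{1}{10}\right)}{5} = \frac{2}{5} - \frac{25617}{50} = - \frac{25597}{50} \approx -511.94$)
$S{\left(-106,c \right)} - f = -106 - - \frac{25597}{50} = -106 + \frac{25597}{50} = \frac{20297}{50}$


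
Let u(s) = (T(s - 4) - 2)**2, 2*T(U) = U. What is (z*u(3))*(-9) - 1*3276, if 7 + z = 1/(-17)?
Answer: -48942/17 ≈ -2878.9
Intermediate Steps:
T(U) = U/2
u(s) = (-4 + s/2)**2 (u(s) = ((s - 4)/2 - 2)**2 = ((-4 + s)/2 - 2)**2 = ((-2 + s/2) - 2)**2 = (-4 + s/2)**2)
z = -120/17 (z = -7 + 1/(-17) = -7 - 1/17 = -120/17 ≈ -7.0588)
(z*u(3))*(-9) - 1*3276 = -30*(-8 + 3)**2/17*(-9) - 1*3276 = -30*(-5)**2/17*(-9) - 3276 = -30*25/17*(-9) - 3276 = -120/17*25/4*(-9) - 3276 = -750/17*(-9) - 3276 = 6750/17 - 3276 = -48942/17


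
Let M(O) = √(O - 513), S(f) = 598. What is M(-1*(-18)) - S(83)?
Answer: -598 + 3*I*√55 ≈ -598.0 + 22.249*I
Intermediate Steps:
M(O) = √(-513 + O)
M(-1*(-18)) - S(83) = √(-513 - 1*(-18)) - 1*598 = √(-513 + 18) - 598 = √(-495) - 598 = 3*I*√55 - 598 = -598 + 3*I*√55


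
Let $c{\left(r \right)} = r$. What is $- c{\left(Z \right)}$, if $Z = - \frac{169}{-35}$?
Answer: $- \frac{169}{35} \approx -4.8286$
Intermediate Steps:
$Z = \frac{169}{35}$ ($Z = \left(-169\right) \left(- \frac{1}{35}\right) = \frac{169}{35} \approx 4.8286$)
$- c{\left(Z \right)} = \left(-1\right) \frac{169}{35} = - \frac{169}{35}$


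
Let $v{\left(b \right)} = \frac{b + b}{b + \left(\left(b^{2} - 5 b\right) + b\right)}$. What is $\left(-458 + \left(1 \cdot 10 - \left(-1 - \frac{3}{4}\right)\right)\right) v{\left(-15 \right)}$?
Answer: $\frac{595}{12} \approx 49.583$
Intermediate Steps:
$v{\left(b \right)} = \frac{2 b}{b^{2} - 3 b}$ ($v{\left(b \right)} = \frac{2 b}{b + \left(b^{2} - 4 b\right)} = \frac{2 b}{b^{2} - 3 b}$)
$\left(-458 + \left(1 \cdot 10 - \left(-1 - \frac{3}{4}\right)\right)\right) v{\left(-15 \right)} = \left(-458 + \left(1 \cdot 10 - \left(-1 - \frac{3}{4}\right)\right)\right) \frac{2}{-3 - 15} = \left(-458 + \left(10 - - \frac{7}{4}\right)\right) \frac{2}{-18} = \left(-458 + \left(10 + \left(1 + \frac{3}{4}\right)\right)\right) 2 \left(- \frac{1}{18}\right) = \left(-458 + \left(10 + \frac{7}{4}\right)\right) \left(- \frac{1}{9}\right) = \left(-458 + \frac{47}{4}\right) \left(- \frac{1}{9}\right) = \left(- \frac{1785}{4}\right) \left(- \frac{1}{9}\right) = \frac{595}{12}$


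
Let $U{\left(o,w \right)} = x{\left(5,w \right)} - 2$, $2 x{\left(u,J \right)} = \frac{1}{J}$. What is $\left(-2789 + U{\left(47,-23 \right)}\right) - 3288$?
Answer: $- \frac{279635}{46} \approx -6079.0$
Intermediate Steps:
$x{\left(u,J \right)} = \frac{1}{2 J}$
$U{\left(o,w \right)} = -2 + \frac{1}{2 w}$ ($U{\left(o,w \right)} = \frac{1}{2 w} - 2 = -2 + \frac{1}{2 w}$)
$\left(-2789 + U{\left(47,-23 \right)}\right) - 3288 = \left(-2789 - \left(2 - \frac{1}{2 \left(-23\right)}\right)\right) - 3288 = \left(-2789 + \left(-2 + \frac{1}{2} \left(- \frac{1}{23}\right)\right)\right) - 3288 = \left(-2789 - \frac{93}{46}\right) - 3288 = - \frac{128387}{46} - 3288 = - \frac{279635}{46}$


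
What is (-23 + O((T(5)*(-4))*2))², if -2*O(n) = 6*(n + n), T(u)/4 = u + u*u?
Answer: 32913169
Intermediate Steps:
T(u) = 4*u + 4*u² (T(u) = 4*(u + u*u) = 4*(u + u²) = 4*u + 4*u²)
O(n) = -6*n (O(n) = -3*(n + n) = -3*2*n = -6*n)
(-23 + O((T(5)*(-4))*2))² = (-23 - 6*(4*5*(1 + 5))*(-4)*2)² = (-23 - 6*(4*5*6)*(-4)*2)² = (-23 - 6*120*(-4)*2)² = (-23 - (-2880)*2)² = (-23 - 6*(-960))² = (-23 + 5760)² = 5737² = 32913169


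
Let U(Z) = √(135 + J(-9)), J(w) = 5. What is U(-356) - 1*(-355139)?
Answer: 355139 + 2*√35 ≈ 3.5515e+5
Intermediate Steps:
U(Z) = 2*√35 (U(Z) = √(135 + 5) = √140 = 2*√35)
U(-356) - 1*(-355139) = 2*√35 - 1*(-355139) = 2*√35 + 355139 = 355139 + 2*√35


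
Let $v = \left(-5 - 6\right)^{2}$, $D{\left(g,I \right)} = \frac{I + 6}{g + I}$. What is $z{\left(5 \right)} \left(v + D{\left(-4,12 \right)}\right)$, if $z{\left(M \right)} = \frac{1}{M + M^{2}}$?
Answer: $\frac{493}{120} \approx 4.1083$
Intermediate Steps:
$D{\left(g,I \right)} = \frac{6 + I}{I + g}$
$v = 121$ ($v = \left(-11\right)^{2} = 121$)
$z{\left(5 \right)} \left(v + D{\left(-4,12 \right)}\right) = \frac{1}{5 \left(1 + 5\right)} \left(121 + \frac{6 + 12}{12 - 4}\right) = \frac{1}{5 \cdot 6} \left(121 + \frac{1}{8} \cdot 18\right) = \frac{1}{5} \cdot \frac{1}{6} \left(121 + \frac{1}{8} \cdot 18\right) = \frac{121 + \frac{9}{4}}{30} = \frac{1}{30} \cdot \frac{493}{4} = \frac{493}{120}$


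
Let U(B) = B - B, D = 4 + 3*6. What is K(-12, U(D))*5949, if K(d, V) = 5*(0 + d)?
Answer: -356940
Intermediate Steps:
D = 22 (D = 4 + 18 = 22)
U(B) = 0
K(d, V) = 5*d
K(-12, U(D))*5949 = (5*(-12))*5949 = -60*5949 = -356940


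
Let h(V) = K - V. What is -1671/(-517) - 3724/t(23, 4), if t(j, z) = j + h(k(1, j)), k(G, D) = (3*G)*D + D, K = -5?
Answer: 1024481/19129 ≈ 53.556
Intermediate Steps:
k(G, D) = D + 3*D*G (k(G, D) = 3*D*G + D = D + 3*D*G)
h(V) = -5 - V
t(j, z) = -5 - 3*j (t(j, z) = j + (-5 - j*(1 + 3*1)) = j + (-5 - j*(1 + 3)) = j + (-5 - j*4) = j + (-5 - 4*j) = -5 - 3*j)
-1671/(-517) - 3724/t(23, 4) = -1671/(-517) - 3724/(-5 - 3*23) = -1671*(-1/517) - 3724/(-5 - 69) = 1671/517 - 3724/(-74) = 1671/517 - 3724*(-1/74) = 1671/517 + 1862/37 = 1024481/19129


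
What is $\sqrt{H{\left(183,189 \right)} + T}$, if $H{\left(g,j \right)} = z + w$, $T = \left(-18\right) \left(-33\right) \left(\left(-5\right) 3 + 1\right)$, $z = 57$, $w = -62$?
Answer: $i \sqrt{8321} \approx 91.219 i$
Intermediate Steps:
$T = -8316$ ($T = 594 \left(-15 + 1\right) = 594 \left(-14\right) = -8316$)
$H{\left(g,j \right)} = -5$ ($H{\left(g,j \right)} = 57 - 62 = -5$)
$\sqrt{H{\left(183,189 \right)} + T} = \sqrt{-5 - 8316} = \sqrt{-8321} = i \sqrt{8321}$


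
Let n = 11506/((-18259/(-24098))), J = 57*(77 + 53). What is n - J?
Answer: 141972398/18259 ≈ 7775.5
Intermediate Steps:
J = 7410 (J = 57*130 = 7410)
n = 277271588/18259 (n = 11506/((-18259*(-1/24098))) = 11506/(18259/24098) = 11506*(24098/18259) = 277271588/18259 ≈ 15185.)
n - J = 277271588/18259 - 1*7410 = 277271588/18259 - 7410 = 141972398/18259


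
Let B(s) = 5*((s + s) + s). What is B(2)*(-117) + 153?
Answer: -3357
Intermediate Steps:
B(s) = 15*s (B(s) = 5*(2*s + s) = 5*(3*s) = 15*s)
B(2)*(-117) + 153 = (15*2)*(-117) + 153 = 30*(-117) + 153 = -3510 + 153 = -3357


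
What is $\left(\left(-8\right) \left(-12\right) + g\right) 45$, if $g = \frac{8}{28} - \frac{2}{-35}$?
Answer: $\frac{30348}{7} \approx 4335.4$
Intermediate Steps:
$g = \frac{12}{35}$ ($g = 8 \cdot \frac{1}{28} - - \frac{2}{35} = \frac{2}{7} + \frac{2}{35} = \frac{12}{35} \approx 0.34286$)
$\left(\left(-8\right) \left(-12\right) + g\right) 45 = \left(\left(-8\right) \left(-12\right) + \frac{12}{35}\right) 45 = \left(96 + \frac{12}{35}\right) 45 = \frac{3372}{35} \cdot 45 = \frac{30348}{7}$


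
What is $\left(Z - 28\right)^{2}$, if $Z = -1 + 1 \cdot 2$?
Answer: $729$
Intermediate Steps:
$Z = 1$ ($Z = -1 + 2 = 1$)
$\left(Z - 28\right)^{2} = \left(1 - 28\right)^{2} = \left(-27\right)^{2} = 729$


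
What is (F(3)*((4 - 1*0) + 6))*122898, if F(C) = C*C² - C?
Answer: 29495520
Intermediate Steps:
F(C) = C³ - C
(F(3)*((4 - 1*0) + 6))*122898 = ((3³ - 1*3)*((4 - 1*0) + 6))*122898 = ((27 - 3)*((4 + 0) + 6))*122898 = (24*(4 + 6))*122898 = (24*10)*122898 = 240*122898 = 29495520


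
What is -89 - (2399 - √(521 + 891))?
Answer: -2488 + 2*√353 ≈ -2450.4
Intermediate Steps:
-89 - (2399 - √(521 + 891)) = -89 - (2399 - √1412) = -89 - (2399 - 2*√353) = -89 + (-2399 + 2*√353) = -2488 + 2*√353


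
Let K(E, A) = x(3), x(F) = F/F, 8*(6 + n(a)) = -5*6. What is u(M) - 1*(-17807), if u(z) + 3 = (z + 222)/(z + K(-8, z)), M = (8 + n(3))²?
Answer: 89297/5 ≈ 17859.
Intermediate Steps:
n(a) = -39/4 (n(a) = -6 + (-5*6)/8 = -6 + (⅛)*(-30) = -6 - 15/4 = -39/4)
x(F) = 1
K(E, A) = 1
M = 49/16 (M = (8 - 39/4)² = (-7/4)² = 49/16 ≈ 3.0625)
u(z) = -3 + (222 + z)/(1 + z) (u(z) = -3 + (z + 222)/(z + 1) = -3 + (222 + z)/(1 + z))
u(M) - 1*(-17807) = (219 - 2*49/16)/(1 + 49/16) - 1*(-17807) = (219 - 49/8)/(65/16) + 17807 = (16/65)*(1703/8) + 17807 = 262/5 + 17807 = 89297/5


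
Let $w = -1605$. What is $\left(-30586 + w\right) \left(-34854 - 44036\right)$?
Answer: $2539547990$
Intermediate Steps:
$\left(-30586 + w\right) \left(-34854 - 44036\right) = \left(-30586 - 1605\right) \left(-34854 - 44036\right) = \left(-32191\right) \left(-78890\right) = 2539547990$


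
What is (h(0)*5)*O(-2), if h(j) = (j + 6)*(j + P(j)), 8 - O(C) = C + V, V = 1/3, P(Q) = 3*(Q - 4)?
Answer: -3480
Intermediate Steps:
P(Q) = -12 + 3*Q (P(Q) = 3*(-4 + Q) = -12 + 3*Q)
V = 1/3 ≈ 0.33333
O(C) = 23/3 - C (O(C) = 8 - (C + 1/3) = 8 - (1/3 + C) = 8 + (-1/3 - C) = 23/3 - C)
h(j) = (-12 + 4*j)*(6 + j) (h(j) = (j + 6)*(j + (-12 + 3*j)) = (6 + j)*(-12 + 4*j) = (-12 + 4*j)*(6 + j))
(h(0)*5)*O(-2) = ((-72 + 4*0**2 + 12*0)*5)*(23/3 - 1*(-2)) = ((-72 + 4*0 + 0)*5)*(23/3 + 2) = ((-72 + 0 + 0)*5)*(29/3) = -72*5*(29/3) = -360*29/3 = -3480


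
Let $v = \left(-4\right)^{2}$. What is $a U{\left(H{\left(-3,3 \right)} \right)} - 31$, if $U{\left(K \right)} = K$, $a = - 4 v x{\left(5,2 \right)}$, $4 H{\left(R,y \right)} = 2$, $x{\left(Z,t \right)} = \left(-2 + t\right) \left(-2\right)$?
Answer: $-31$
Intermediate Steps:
$x{\left(Z,t \right)} = 4 - 2 t$
$H{\left(R,y \right)} = \frac{1}{2}$ ($H{\left(R,y \right)} = \frac{1}{4} \cdot 2 = \frac{1}{2}$)
$v = 16$
$a = 0$ ($a = \left(-4\right) 16 \left(4 - 4\right) = - 64 \left(4 - 4\right) = \left(-64\right) 0 = 0$)
$a U{\left(H{\left(-3,3 \right)} \right)} - 31 = 0 \cdot \frac{1}{2} - 31 = 0 - 31 = -31$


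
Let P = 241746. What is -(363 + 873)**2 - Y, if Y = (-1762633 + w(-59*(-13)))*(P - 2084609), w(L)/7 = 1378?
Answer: -3230516409477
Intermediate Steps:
w(L) = 9646 (w(L) = 7*1378 = 9646)
Y = 3230514881781 (Y = (-1762633 + 9646)*(241746 - 2084609) = -1752987*(-1842863) = 3230514881781)
-(363 + 873)**2 - Y = -(363 + 873)**2 - 1*3230514881781 = -1*1236**2 - 3230514881781 = -1*1527696 - 3230514881781 = -1527696 - 3230514881781 = -3230516409477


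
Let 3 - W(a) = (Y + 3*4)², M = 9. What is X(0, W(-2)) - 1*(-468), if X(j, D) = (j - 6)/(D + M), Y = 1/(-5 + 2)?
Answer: 522810/1117 ≈ 468.05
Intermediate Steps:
Y = -⅓ (Y = 1/(-3) = -⅓ ≈ -0.33333)
W(a) = -1198/9 (W(a) = 3 - (-⅓ + 3*4)² = 3 - (-⅓ + 12)² = 3 - (35/3)² = 3 - 1*1225/9 = 3 - 1225/9 = -1198/9)
X(j, D) = (-6 + j)/(9 + D) (X(j, D) = (j - 6)/(D + 9) = (-6 + j)/(9 + D))
X(0, W(-2)) - 1*(-468) = (-6 + 0)/(9 - 1198/9) - 1*(-468) = -6/(-1117/9) + 468 = -9/1117*(-6) + 468 = 54/1117 + 468 = 522810/1117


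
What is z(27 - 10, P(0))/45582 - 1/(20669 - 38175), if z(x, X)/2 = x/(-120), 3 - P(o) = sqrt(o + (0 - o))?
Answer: 1218659/23938754760 ≈ 5.0907e-5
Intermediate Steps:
P(o) = 3 (P(o) = 3 - sqrt(o + (0 - o)) = 3 - sqrt(o - o) = 3 - sqrt(0) = 3 - 1*0 = 3 + 0 = 3)
z(x, X) = -x/60 (z(x, X) = 2*(x/(-120)) = 2*(x*(-1/120)) = 2*(-x/120) = -x/60)
z(27 - 10, P(0))/45582 - 1/(20669 - 38175) = -(27 - 10)/60/45582 - 1/(20669 - 38175) = -1/60*17*(1/45582) - 1/(-17506) = -17/60*1/45582 - 1*(-1/17506) = -17/2734920 + 1/17506 = 1218659/23938754760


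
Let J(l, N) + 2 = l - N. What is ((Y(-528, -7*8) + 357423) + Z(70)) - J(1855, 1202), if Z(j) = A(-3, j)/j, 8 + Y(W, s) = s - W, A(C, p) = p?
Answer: 357237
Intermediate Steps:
J(l, N) = -2 + l - N (J(l, N) = -2 + (l - N) = -2 + l - N)
Y(W, s) = -8 + s - W (Y(W, s) = -8 + (s - W) = -8 + s - W)
Z(j) = 1 (Z(j) = j/j = 1)
((Y(-528, -7*8) + 357423) + Z(70)) - J(1855, 1202) = (((-8 - 7*8 - 1*(-528)) + 357423) + 1) - (-2 + 1855 - 1*1202) = (((-8 - 56 + 528) + 357423) + 1) - (-2 + 1855 - 1202) = ((464 + 357423) + 1) - 1*651 = (357887 + 1) - 651 = 357888 - 651 = 357237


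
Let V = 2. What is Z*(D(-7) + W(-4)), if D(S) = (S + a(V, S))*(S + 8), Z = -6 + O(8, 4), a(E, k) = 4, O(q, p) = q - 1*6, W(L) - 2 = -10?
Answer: 44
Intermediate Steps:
W(L) = -8 (W(L) = 2 - 10 = -8)
O(q, p) = -6 + q (O(q, p) = q - 6 = -6 + q)
Z = -4 (Z = -6 + (-6 + 8) = -6 + 2 = -4)
D(S) = (4 + S)*(8 + S) (D(S) = (S + 4)*(S + 8) = (4 + S)*(8 + S))
Z*(D(-7) + W(-4)) = -4*((32 + (-7)² + 12*(-7)) - 8) = -4*((32 + 49 - 84) - 8) = -4*(-3 - 8) = -4*(-11) = 44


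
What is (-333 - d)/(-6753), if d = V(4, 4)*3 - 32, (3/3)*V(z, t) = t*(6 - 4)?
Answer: 325/6753 ≈ 0.048127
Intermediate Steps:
V(z, t) = 2*t (V(z, t) = t*(6 - 4) = t*2 = 2*t)
d = -8 (d = (2*4)*3 - 32 = 8*3 - 32 = 24 - 32 = -8)
(-333 - d)/(-6753) = (-333 - 1*(-8))/(-6753) = (-333 + 8)*(-1/6753) = -325*(-1/6753) = 325/6753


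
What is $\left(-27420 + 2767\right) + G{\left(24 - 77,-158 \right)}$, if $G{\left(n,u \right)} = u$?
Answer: $-24811$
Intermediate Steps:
$\left(-27420 + 2767\right) + G{\left(24 - 77,-158 \right)} = \left(-27420 + 2767\right) - 158 = -24653 - 158 = -24811$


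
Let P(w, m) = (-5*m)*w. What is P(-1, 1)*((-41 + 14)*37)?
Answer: -4995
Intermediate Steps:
P(w, m) = -5*m*w
P(-1, 1)*((-41 + 14)*37) = (-5*1*(-1))*((-41 + 14)*37) = 5*(-27*37) = 5*(-999) = -4995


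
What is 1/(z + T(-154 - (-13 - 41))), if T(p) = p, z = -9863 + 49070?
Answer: 1/39107 ≈ 2.5571e-5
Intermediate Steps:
z = 39207
1/(z + T(-154 - (-13 - 41))) = 1/(39207 + (-154 - (-13 - 41))) = 1/(39207 + (-154 - 1*(-54))) = 1/(39207 + (-154 + 54)) = 1/(39207 - 100) = 1/39107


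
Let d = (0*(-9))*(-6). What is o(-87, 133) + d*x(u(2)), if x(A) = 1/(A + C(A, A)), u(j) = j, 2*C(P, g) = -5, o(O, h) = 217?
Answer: 217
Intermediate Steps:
C(P, g) = -5/2 (C(P, g) = (½)*(-5) = -5/2)
d = 0 (d = 0*(-6) = 0)
x(A) = 1/(-5/2 + A) (x(A) = 1/(A - 5/2) = 1/(-5/2 + A))
o(-87, 133) + d*x(u(2)) = 217 + 0*(2/(-5 + 2*2)) = 217 + 0*(2/(-5 + 4)) = 217 + 0*(2/(-1)) = 217 + 0*(2*(-1)) = 217 + 0*(-2) = 217 + 0 = 217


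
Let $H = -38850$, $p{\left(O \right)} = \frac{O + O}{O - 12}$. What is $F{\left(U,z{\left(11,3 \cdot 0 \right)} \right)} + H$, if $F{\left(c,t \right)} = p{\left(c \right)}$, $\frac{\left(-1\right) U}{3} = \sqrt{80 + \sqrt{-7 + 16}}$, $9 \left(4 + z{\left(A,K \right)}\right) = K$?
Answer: $- \frac{2602784}{67} - \frac{8 \sqrt{83}}{67} \approx -38849.0$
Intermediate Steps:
$z{\left(A,K \right)} = -4 + \frac{K}{9}$
$U = - 3 \sqrt{83}$ ($U = - 3 \sqrt{80 + \sqrt{-7 + 16}} = - 3 \sqrt{80 + \sqrt{9}} = - 3 \sqrt{80 + 3} = - 3 \sqrt{83} \approx -27.331$)
$p{\left(O \right)} = \frac{2 O}{-12 + O}$
$F{\left(c,t \right)} = \frac{2 c}{-12 + c}$
$F{\left(U,z{\left(11,3 \cdot 0 \right)} \right)} + H = \frac{2 \left(- 3 \sqrt{83}\right)}{-12 - 3 \sqrt{83}} - 38850 = - \frac{6 \sqrt{83}}{-12 - 3 \sqrt{83}} - 38850 = -38850 - \frac{6 \sqrt{83}}{-12 - 3 \sqrt{83}}$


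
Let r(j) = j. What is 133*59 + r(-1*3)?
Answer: 7844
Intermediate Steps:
133*59 + r(-1*3) = 133*59 - 1*3 = 7847 - 3 = 7844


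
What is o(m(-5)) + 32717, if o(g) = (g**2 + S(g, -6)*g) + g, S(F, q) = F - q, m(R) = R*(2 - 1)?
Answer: 32732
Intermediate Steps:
m(R) = R (m(R) = R*1 = R)
o(g) = g + g**2 + g*(6 + g) (o(g) = (g**2 + (g - 1*(-6))*g) + g = (g**2 + (g + 6)*g) + g = (g**2 + (6 + g)*g) + g = (g**2 + g*(6 + g)) + g = g + g**2 + g*(6 + g))
o(m(-5)) + 32717 = -5*(7 + 2*(-5)) + 32717 = -5*(7 - 10) + 32717 = -5*(-3) + 32717 = 15 + 32717 = 32732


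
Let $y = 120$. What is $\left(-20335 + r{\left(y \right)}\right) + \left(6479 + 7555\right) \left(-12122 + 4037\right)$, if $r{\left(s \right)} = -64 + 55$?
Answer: $-113485234$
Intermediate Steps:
$r{\left(s \right)} = -9$
$\left(-20335 + r{\left(y \right)}\right) + \left(6479 + 7555\right) \left(-12122 + 4037\right) = \left(-20335 - 9\right) + \left(6479 + 7555\right) \left(-12122 + 4037\right) = -20344 + 14034 \left(-8085\right) = -20344 - 113464890 = -113485234$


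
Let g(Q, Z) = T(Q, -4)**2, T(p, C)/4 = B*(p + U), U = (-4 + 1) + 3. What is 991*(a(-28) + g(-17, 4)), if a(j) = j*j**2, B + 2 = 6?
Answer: 51563712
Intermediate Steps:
U = 0 (U = -3 + 3 = 0)
B = 4 (B = -2 + 6 = 4)
T(p, C) = 16*p (T(p, C) = 4*(4*(p + 0)) = 4*(4*p) = 16*p)
g(Q, Z) = 256*Q**2 (g(Q, Z) = (16*Q)**2 = 256*Q**2)
a(j) = j**3
991*(a(-28) + g(-17, 4)) = 991*((-28)**3 + 256*(-17)**2) = 991*(-21952 + 256*289) = 991*(-21952 + 73984) = 991*52032 = 51563712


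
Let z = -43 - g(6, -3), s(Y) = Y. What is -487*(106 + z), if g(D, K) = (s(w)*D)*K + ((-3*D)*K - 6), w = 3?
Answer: -33603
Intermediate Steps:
g(D, K) = -6 (g(D, K) = (3*D)*K + ((-3*D)*K - 6) = 3*D*K + (-3*D*K - 6) = 3*D*K + (-6 - 3*D*K) = -6)
z = -37 (z = -43 - 1*(-6) = -43 + 6 = -37)
-487*(106 + z) = -487*(106 - 37) = -487*69 = -33603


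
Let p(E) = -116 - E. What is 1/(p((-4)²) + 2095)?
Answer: 1/1963 ≈ 0.00050942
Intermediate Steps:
1/(p((-4)²) + 2095) = 1/((-116 - 1*(-4)²) + 2095) = 1/((-116 - 1*16) + 2095) = 1/((-116 - 16) + 2095) = 1/(-132 + 2095) = 1/1963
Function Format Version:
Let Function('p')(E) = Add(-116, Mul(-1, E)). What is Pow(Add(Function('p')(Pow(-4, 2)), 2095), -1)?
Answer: Rational(1, 1963) ≈ 0.00050942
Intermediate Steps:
Pow(Add(Function('p')(Pow(-4, 2)), 2095), -1) = Pow(Add(Add(-116, Mul(-1, Pow(-4, 2))), 2095), -1) = Pow(Add(Add(-116, Mul(-1, 16)), 2095), -1) = Pow(Add(Add(-116, -16), 2095), -1) = Pow(Add(-132, 2095), -1) = Pow(1963, -1) = Rational(1, 1963)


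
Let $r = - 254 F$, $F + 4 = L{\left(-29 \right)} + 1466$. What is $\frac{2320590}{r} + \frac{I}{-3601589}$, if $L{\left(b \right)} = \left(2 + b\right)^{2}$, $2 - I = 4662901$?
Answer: $- \frac{2881421421712}{1002167350373} \approx -2.8752$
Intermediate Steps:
$I = -4662899$ ($I = 2 - 4662901 = -4662899$)
$F = 2191$ ($F = -4 + \left(\left(2 - 29\right)^{2} + 1466\right) = -4 + \left(\left(-27\right)^{2} + 1466\right) = -4 + \left(729 + 1466\right) = -4 + 2195 = 2191$)
$r = -556514$ ($r = \left(-254\right) 2191 = -556514$)
$\frac{2320590}{r} + \frac{I}{-3601589} = \frac{2320590}{-556514} - \frac{4662899}{-3601589} = 2320590 \left(- \frac{1}{556514}\right) - - \frac{4662899}{3601589} = - \frac{1160295}{278257} + \frac{4662899}{3601589} = - \frac{2881421421712}{1002167350373}$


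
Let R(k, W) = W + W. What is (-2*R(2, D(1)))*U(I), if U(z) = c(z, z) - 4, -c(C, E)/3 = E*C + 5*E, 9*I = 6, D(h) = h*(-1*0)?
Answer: 0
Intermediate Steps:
D(h) = 0 (D(h) = h*0 = 0)
I = 2/3 (I = (1/9)*6 = 2/3 ≈ 0.66667)
c(C, E) = -15*E - 3*C*E (c(C, E) = -3*(E*C + 5*E) = -3*(C*E + 5*E) = -3*(5*E + C*E) = -15*E - 3*C*E)
U(z) = -4 - 3*z*(5 + z) (U(z) = -3*z*(5 + z) - 4 = -4 - 3*z*(5 + z))
R(k, W) = 2*W
(-2*R(2, D(1)))*U(I) = (-4*0)*(-4 - 3*2/3*(5 + 2/3)) = (-2*0)*(-4 - 3*2/3*17/3) = 0*(-4 - 34/3) = 0*(-46/3) = 0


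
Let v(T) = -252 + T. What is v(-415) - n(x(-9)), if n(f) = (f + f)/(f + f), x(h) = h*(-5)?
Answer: -668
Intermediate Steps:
x(h) = -5*h
n(f) = 1 (n(f) = (2*f)/((2*f)) = (2*f)*(1/(2*f)) = 1)
v(-415) - n(x(-9)) = (-252 - 415) - 1*1 = -667 - 1 = -668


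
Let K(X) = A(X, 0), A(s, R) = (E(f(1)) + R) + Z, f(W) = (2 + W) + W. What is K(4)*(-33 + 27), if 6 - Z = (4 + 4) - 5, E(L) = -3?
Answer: 0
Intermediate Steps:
f(W) = 2 + 2*W
Z = 3 (Z = 6 - ((4 + 4) - 5) = 6 - (8 - 5) = 6 - 1*3 = 6 - 3 = 3)
A(s, R) = R (A(s, R) = (-3 + R) + 3 = R)
K(X) = 0
K(4)*(-33 + 27) = 0*(-33 + 27) = 0*(-6) = 0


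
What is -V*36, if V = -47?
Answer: 1692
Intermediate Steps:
-V*36 = -1*(-47)*36 = 47*36 = 1692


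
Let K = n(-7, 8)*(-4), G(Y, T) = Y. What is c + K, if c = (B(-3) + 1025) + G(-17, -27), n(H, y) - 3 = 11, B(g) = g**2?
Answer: 961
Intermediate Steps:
n(H, y) = 14 (n(H, y) = 3 + 11 = 14)
c = 1017 (c = ((-3)**2 + 1025) - 17 = (9 + 1025) - 17 = 1034 - 17 = 1017)
K = -56 (K = 14*(-4) = -56)
c + K = 1017 - 56 = 961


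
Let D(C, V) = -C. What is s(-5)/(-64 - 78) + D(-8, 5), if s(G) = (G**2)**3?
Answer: -14489/142 ≈ -102.04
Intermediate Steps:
s(G) = G**6
s(-5)/(-64 - 78) + D(-8, 5) = (-5)**6/(-64 - 78) - 1*(-8) = 15625/(-142) + 8 = -1/142*15625 + 8 = -15625/142 + 8 = -14489/142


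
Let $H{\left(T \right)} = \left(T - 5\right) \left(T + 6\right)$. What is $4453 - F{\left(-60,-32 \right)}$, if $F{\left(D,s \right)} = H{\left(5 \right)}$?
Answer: $4453$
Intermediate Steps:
$H{\left(T \right)} = \left(-5 + T\right) \left(6 + T\right)$
$F{\left(D,s \right)} = 0$ ($F{\left(D,s \right)} = -30 + 5 + 5^{2} = -30 + 5 + 25 = 0$)
$4453 - F{\left(-60,-32 \right)} = 4453 - 0 = 4453 + 0 = 4453$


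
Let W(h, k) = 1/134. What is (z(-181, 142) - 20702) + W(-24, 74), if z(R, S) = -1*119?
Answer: -2790013/134 ≈ -20821.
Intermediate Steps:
W(h, k) = 1/134
z(R, S) = -119
(z(-181, 142) - 20702) + W(-24, 74) = (-119 - 20702) + 1/134 = -20821 + 1/134 = -2790013/134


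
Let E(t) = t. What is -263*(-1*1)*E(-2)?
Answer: -526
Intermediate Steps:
-263*(-1*1)*E(-2) = -263*(-1*1)*(-2) = -(-263)*(-2) = -263*2 = -526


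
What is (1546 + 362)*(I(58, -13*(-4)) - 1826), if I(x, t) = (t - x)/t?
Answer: -45294966/13 ≈ -3.4842e+6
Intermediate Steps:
I(x, t) = (t - x)/t
(1546 + 362)*(I(58, -13*(-4)) - 1826) = (1546 + 362)*((-13*(-4) - 1*58)/((-13*(-4))) - 1826) = 1908*((52 - 58)/52 - 1826) = 1908*((1/52)*(-6) - 1826) = 1908*(-3/26 - 1826) = 1908*(-47479/26) = -45294966/13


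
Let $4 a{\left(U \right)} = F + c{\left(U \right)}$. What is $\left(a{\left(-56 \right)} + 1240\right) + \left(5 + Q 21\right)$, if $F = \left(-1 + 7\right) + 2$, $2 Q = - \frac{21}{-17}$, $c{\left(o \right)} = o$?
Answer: $\frac{42363}{34} \approx 1246.0$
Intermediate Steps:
$Q = \frac{21}{34}$ ($Q = \frac{\left(-21\right) \frac{1}{-17}}{2} = \frac{\left(-21\right) \left(- \frac{1}{17}\right)}{2} = \frac{1}{2} \cdot \frac{21}{17} = \frac{21}{34} \approx 0.61765$)
$F = 8$ ($F = 6 + 2 = 8$)
$a{\left(U \right)} = 2 + \frac{U}{4}$ ($a{\left(U \right)} = \frac{8 + U}{4} = 2 + \frac{U}{4}$)
$\left(a{\left(-56 \right)} + 1240\right) + \left(5 + Q 21\right) = \left(\left(2 + \frac{1}{4} \left(-56\right)\right) + 1240\right) + \left(5 + \frac{21}{34} \cdot 21\right) = \left(\left(2 - 14\right) + 1240\right) + \left(5 + \frac{441}{34}\right) = \left(-12 + 1240\right) + \frac{611}{34} = 1228 + \frac{611}{34} = \frac{42363}{34}$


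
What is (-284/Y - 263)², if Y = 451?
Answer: 14136496609/203401 ≈ 69501.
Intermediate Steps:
(-284/Y - 263)² = (-284/451 - 263)² = (-118897/451)² = 14136496609/203401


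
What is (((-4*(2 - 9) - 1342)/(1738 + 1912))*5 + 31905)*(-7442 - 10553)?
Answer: -574098084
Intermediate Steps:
(((-4*(2 - 9) - 1342)/(1738 + 1912))*5 + 31905)*(-7442 - 10553) = (((-4*(-7) - 1342)/3650)*5 + 31905)*(-17995) = (((28 - 1342)*(1/3650))*5 + 31905)*(-17995) = (-1314*1/3650*5 + 31905)*(-17995) = (-9/25*5 + 31905)*(-17995) = (-9/5 + 31905)*(-17995) = (159516/5)*(-17995) = -574098084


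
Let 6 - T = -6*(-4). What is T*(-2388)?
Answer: 42984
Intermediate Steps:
T = -18 (T = 6 - (-6)*(-4) = 6 - 1*24 = 6 - 24 = -18)
T*(-2388) = -18*(-2388) = 42984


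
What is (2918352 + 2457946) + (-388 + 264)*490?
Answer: 5315538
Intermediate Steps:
(2918352 + 2457946) + (-388 + 264)*490 = 5376298 - 124*490 = 5376298 - 60760 = 5315538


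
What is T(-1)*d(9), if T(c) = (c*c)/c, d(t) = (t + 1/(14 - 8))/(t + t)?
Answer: -55/108 ≈ -0.50926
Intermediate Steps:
d(t) = (⅙ + t)/(2*t) (d(t) = (t + 1/6)/((2*t)) = (t + ⅙)*(1/(2*t)) = (⅙ + t)*(1/(2*t)) = (⅙ + t)/(2*t))
T(c) = c (T(c) = c²/c = c)
T(-1)*d(9) = -(1 + 6*9)/(12*9) = -(1 + 54)/(12*9) = -55/(12*9) = -1*55/108 = -55/108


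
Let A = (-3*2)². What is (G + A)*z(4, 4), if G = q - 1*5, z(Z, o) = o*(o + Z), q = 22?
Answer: 1696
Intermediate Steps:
z(Z, o) = o*(Z + o)
A = 36 (A = (-6)² = 36)
G = 17 (G = 22 - 1*5 = 22 - 5 = 17)
(G + A)*z(4, 4) = (17 + 36)*(4*(4 + 4)) = 53*(4*8) = 53*32 = 1696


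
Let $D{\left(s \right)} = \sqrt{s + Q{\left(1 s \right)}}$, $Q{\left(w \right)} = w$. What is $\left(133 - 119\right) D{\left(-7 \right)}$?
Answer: $14 i \sqrt{14} \approx 52.383 i$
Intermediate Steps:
$D{\left(s \right)} = \sqrt{2} \sqrt{s}$ ($D{\left(s \right)} = \sqrt{s + 1 s} = \sqrt{s + s} = \sqrt{2 s} = \sqrt{2} \sqrt{s}$)
$\left(133 - 119\right) D{\left(-7 \right)} = \left(133 - 119\right) \sqrt{2} \sqrt{-7} = 14 \sqrt{2} i \sqrt{7} = 14 i \sqrt{14}$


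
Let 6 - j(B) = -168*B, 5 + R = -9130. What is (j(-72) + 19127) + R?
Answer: -2098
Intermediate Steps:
R = -9135 (R = -5 - 9130 = -9135)
j(B) = 6 + 168*B (j(B) = 6 - (-168)*B = 6 + 168*B)
(j(-72) + 19127) + R = ((6 + 168*(-72)) + 19127) - 9135 = ((6 - 12096) + 19127) - 9135 = (-12090 + 19127) - 9135 = 7037 - 9135 = -2098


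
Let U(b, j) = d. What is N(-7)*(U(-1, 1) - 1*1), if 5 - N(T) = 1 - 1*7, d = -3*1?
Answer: -44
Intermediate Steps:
d = -3
U(b, j) = -3
N(T) = 11 (N(T) = 5 - (1 - 1*7) = 5 - (1 - 7) = 5 - 1*(-6) = 5 + 6 = 11)
N(-7)*(U(-1, 1) - 1*1) = 11*(-3 - 1*1) = 11*(-3 - 1) = 11*(-4) = -44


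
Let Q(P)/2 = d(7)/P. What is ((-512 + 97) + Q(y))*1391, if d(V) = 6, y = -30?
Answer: -2889107/5 ≈ -5.7782e+5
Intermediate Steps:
Q(P) = 12/P (Q(P) = 2*(6/P) = 12/P)
((-512 + 97) + Q(y))*1391 = ((-512 + 97) + 12/(-30))*1391 = (-415 + 12*(-1/30))*1391 = (-415 - ⅖)*1391 = -2077/5*1391 = -2889107/5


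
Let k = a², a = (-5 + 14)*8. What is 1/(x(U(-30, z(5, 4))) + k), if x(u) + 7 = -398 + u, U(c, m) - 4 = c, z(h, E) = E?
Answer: 1/4753 ≈ 0.00021039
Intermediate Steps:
U(c, m) = 4 + c
x(u) = -405 + u (x(u) = -7 + (-398 + u) = -405 + u)
a = 72 (a = 9*8 = 72)
k = 5184 (k = 72² = 5184)
1/(x(U(-30, z(5, 4))) + k) = 1/((-405 + (4 - 30)) + 5184) = 1/((-405 - 26) + 5184) = 1/(-431 + 5184) = 1/4753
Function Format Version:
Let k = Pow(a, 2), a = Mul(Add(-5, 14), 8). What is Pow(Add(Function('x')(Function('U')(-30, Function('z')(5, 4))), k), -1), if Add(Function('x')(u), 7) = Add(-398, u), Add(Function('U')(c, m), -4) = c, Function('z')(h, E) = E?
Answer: Rational(1, 4753) ≈ 0.00021039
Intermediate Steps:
Function('U')(c, m) = Add(4, c)
Function('x')(u) = Add(-405, u) (Function('x')(u) = Add(-7, Add(-398, u)) = Add(-405, u))
a = 72 (a = Mul(9, 8) = 72)
k = 5184 (k = Pow(72, 2) = 5184)
Pow(Add(Function('x')(Function('U')(-30, Function('z')(5, 4))), k), -1) = Pow(Add(Add(-405, Add(4, -30)), 5184), -1) = Pow(Add(Add(-405, -26), 5184), -1) = Pow(Add(-431, 5184), -1) = Pow(4753, -1) = Rational(1, 4753)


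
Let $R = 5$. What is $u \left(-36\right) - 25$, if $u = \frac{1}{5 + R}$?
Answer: $- \frac{143}{5} \approx -28.6$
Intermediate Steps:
$u = \frac{1}{10}$ ($u = \frac{1}{5 + 5} = \frac{1}{10} \approx 0.1$)
$u \left(-36\right) - 25 = \frac{1}{10} \left(-36\right) - 25 = - \frac{18}{5} - 25 = - \frac{143}{5}$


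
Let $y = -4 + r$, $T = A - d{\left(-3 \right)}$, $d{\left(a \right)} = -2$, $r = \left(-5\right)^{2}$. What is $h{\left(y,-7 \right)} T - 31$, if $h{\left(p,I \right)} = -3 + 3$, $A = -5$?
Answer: $-31$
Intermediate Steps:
$r = 25$
$T = -3$ ($T = -5 - -2 = -5 + 2 = -3$)
$y = 21$ ($y = -4 + 25 = 21$)
$h{\left(p,I \right)} = 0$
$h{\left(y,-7 \right)} T - 31 = 0 \left(-3\right) - 31 = 0 - 31 = -31$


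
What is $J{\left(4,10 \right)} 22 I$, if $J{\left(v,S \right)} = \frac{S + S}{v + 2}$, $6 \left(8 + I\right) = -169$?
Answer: $- \frac{23870}{9} \approx -2652.2$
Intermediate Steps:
$I = - \frac{217}{6}$ ($I = -8 + \frac{1}{6} \left(-169\right) = -8 - \frac{169}{6} = - \frac{217}{6} \approx -36.167$)
$J{\left(v,S \right)} = \frac{2 S}{2 + v}$
$J{\left(4,10 \right)} 22 I = 2 \cdot 10 \frac{1}{2 + 4} \cdot 22 \left(- \frac{217}{6}\right) = 2 \cdot 10 \cdot \frac{1}{6} \cdot 22 \left(- \frac{217}{6}\right) = \frac{10}{3} \cdot 22 \left(- \frac{217}{6}\right) = \frac{220}{3} \left(- \frac{217}{6}\right) = - \frac{23870}{9}$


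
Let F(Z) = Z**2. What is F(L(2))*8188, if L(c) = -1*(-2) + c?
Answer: 131008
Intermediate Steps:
L(c) = 2 + c
F(L(2))*8188 = (2 + 2)**2*8188 = 4**2*8188 = 16*8188 = 131008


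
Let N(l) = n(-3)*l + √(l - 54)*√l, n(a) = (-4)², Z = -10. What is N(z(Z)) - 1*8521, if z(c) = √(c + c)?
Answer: -8521 + 2*(-5)^(¼)*√(-27 + I*√5) + 32*I*√5 ≈ -8531.5 + 83.007*I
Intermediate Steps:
z(c) = √2*√c (z(c) = √(2*c) = √2*√c)
n(a) = 16
N(l) = 16*l + √l*√(-54 + l) (N(l) = 16*l + √(l - 54)*√l = 16*l + √(-54 + l)*√l = 16*l + √l*√(-54 + l))
N(z(Z)) - 1*8521 = (16*(√2*√(-10)) + √(√2*√(-10))*√(-54 + √2*√(-10))) - 1*8521 = (16*(√2*(I*√10)) + √(√2*(I*√10))*√(-54 + √2*(I*√10))) - 8521 = (16*(2*I*√5) + √(2*I*√5)*√(-54 + 2*I*√5)) - 8521 = (32*I*√5 + (√2*5^(¼)*√I)*√(-54 + 2*I*√5)) - 8521 = (32*I*√5 + √2*5^(¼)*√I*√(-54 + 2*I*√5)) - 8521 = -8521 + 32*I*√5 + √2*5^(¼)*√I*√(-54 + 2*I*√5)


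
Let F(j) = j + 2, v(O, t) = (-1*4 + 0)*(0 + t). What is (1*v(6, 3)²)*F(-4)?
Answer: -288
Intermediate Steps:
v(O, t) = -4*t (v(O, t) = (-4 + 0)*t = -4*t)
F(j) = 2 + j
(1*v(6, 3)²)*F(-4) = (1*(-4*3)²)*(2 - 4) = (1*(-12)²)*(-2) = (1*144)*(-2) = 144*(-2) = -288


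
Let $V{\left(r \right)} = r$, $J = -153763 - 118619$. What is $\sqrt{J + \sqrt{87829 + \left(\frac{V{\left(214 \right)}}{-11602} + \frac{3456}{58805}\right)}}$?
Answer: $\frac{\sqrt{-31696597426109555885550 + 1023383415 \sqrt{1135611724023322673570}}}{341127805} \approx 521.62 i$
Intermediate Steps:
$J = -272382$
$\sqrt{J + \sqrt{87829 + \left(\frac{V{\left(214 \right)}}{-11602} + \frac{3456}{58805}\right)}} = \sqrt{-272382 + \sqrt{87829 + \left(\frac{214}{-11602} + \frac{3456}{58805}\right)}} = \sqrt{-272382 + \sqrt{87829 + \left(214 \left(- \frac{1}{11602}\right) + 3456 \cdot \frac{1}{58805}\right)}} = \sqrt{-272382 + \sqrt{87829 + \left(- \frac{107}{5801} + \frac{3456}{58805}\right)}} = \sqrt{-272382 + \sqrt{87829 + \frac{13756121}{341127805}}} = \sqrt{-272382 + \sqrt{\frac{29960927741466}{341127805}}} = \sqrt{-272382 + \frac{3 \sqrt{1135611724023322673570}}{341127805}}$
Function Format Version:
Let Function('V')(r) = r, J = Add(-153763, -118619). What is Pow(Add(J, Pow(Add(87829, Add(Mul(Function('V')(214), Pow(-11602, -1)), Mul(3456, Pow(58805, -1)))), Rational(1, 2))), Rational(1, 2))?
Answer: Mul(Rational(1, 341127805), Pow(Add(-31696597426109555885550, Mul(1023383415, Pow(1135611724023322673570, Rational(1, 2)))), Rational(1, 2))) ≈ Mul(521.62, I)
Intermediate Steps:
J = -272382
Pow(Add(J, Pow(Add(87829, Add(Mul(Function('V')(214), Pow(-11602, -1)), Mul(3456, Pow(58805, -1)))), Rational(1, 2))), Rational(1, 2)) = Pow(Add(-272382, Pow(Add(87829, Add(Mul(214, Pow(-11602, -1)), Mul(3456, Pow(58805, -1)))), Rational(1, 2))), Rational(1, 2)) = Pow(Add(-272382, Pow(Add(87829, Add(Mul(214, Rational(-1, 11602)), Mul(3456, Rational(1, 58805)))), Rational(1, 2))), Rational(1, 2)) = Pow(Add(-272382, Pow(Add(87829, Add(Rational(-107, 5801), Rational(3456, 58805))), Rational(1, 2))), Rational(1, 2)) = Pow(Add(-272382, Pow(Add(87829, Rational(13756121, 341127805)), Rational(1, 2))), Rational(1, 2)) = Pow(Add(-272382, Pow(Rational(29960927741466, 341127805), Rational(1, 2))), Rational(1, 2)) = Pow(Add(-272382, Mul(Rational(3, 341127805), Pow(1135611724023322673570, Rational(1, 2)))), Rational(1, 2))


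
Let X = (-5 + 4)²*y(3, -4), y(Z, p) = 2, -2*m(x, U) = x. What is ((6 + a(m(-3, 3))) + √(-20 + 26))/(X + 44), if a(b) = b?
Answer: 15/92 + √6/46 ≈ 0.21629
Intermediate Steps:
m(x, U) = -x/2
X = 2 (X = (-5 + 4)²*2 = (-1)²*2 = 1*2 = 2)
((6 + a(m(-3, 3))) + √(-20 + 26))/(X + 44) = ((6 - ½*(-3)) + √(-20 + 26))/(2 + 44) = ((6 + 3/2) + √6)/46 = (15/2 + √6)/46 = 15/92 + √6/46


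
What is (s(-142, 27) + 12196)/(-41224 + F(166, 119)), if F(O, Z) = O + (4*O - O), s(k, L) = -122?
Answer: -6037/20280 ≈ -0.29768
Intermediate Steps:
F(O, Z) = 4*O (F(O, Z) = O + 3*O = 4*O)
(s(-142, 27) + 12196)/(-41224 + F(166, 119)) = (-122 + 12196)/(-41224 + 4*166) = 12074/(-41224 + 664) = 12074/(-40560) = 12074*(-1/40560) = -6037/20280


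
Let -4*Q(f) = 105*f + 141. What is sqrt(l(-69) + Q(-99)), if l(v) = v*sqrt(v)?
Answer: sqrt(10254 - 276*I*sqrt(69))/2 ≈ 50.943 - 5.6255*I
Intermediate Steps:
l(v) = v**(3/2)
Q(f) = -141/4 - 105*f/4 (Q(f) = -(105*f + 141)/4 = -(141 + 105*f)/4 = -141/4 - 105*f/4)
sqrt(l(-69) + Q(-99)) = sqrt((-69)**(3/2) + (-141/4 - 105/4*(-99))) = sqrt(-69*I*sqrt(69) + (-141/4 + 10395/4)) = sqrt(-69*I*sqrt(69) + 5127/2) = sqrt(5127/2 - 69*I*sqrt(69))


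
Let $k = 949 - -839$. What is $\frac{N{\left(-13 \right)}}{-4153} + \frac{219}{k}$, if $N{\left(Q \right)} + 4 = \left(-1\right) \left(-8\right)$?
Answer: $\frac{300785}{2475188} \approx 0.12152$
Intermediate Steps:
$N{\left(Q \right)} = 4$ ($N{\left(Q \right)} = -4 - -8 = -4 + 8 = 4$)
$k = 1788$ ($k = 949 + 839 = 1788$)
$\frac{N{\left(-13 \right)}}{-4153} + \frac{219}{k} = \frac{4}{-4153} + \frac{219}{1788} = 4 \left(- \frac{1}{4153}\right) + 219 \cdot \frac{1}{1788} = - \frac{4}{4153} + \frac{73}{596} = \frac{300785}{2475188}$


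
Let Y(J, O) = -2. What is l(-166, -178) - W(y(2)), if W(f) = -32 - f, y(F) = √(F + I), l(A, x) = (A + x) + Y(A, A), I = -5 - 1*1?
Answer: -314 + 2*I ≈ -314.0 + 2.0*I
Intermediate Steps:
I = -6 (I = -5 - 1 = -6)
l(A, x) = -2 + A + x (l(A, x) = (A + x) - 2 = -2 + A + x)
y(F) = √(-6 + F) (y(F) = √(F - 6) = √(-6 + F))
l(-166, -178) - W(y(2)) = (-2 - 166 - 178) - (-32 - √(-6 + 2)) = -346 - (-32 - √(-4)) = -346 - (-32 - 2*I) = -346 + (32 + 2*I) = -314 + 2*I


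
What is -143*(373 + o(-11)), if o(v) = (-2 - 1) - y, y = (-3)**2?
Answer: -51623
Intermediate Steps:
y = 9
o(v) = -12 (o(v) = (-2 - 1) - 1*9 = -3 - 9 = -12)
-143*(373 + o(-11)) = -143*(373 - 12) = -143*361 = -51623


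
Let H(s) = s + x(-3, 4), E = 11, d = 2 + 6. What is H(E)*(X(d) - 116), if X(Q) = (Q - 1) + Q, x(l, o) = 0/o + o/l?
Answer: -2929/3 ≈ -976.33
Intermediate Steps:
x(l, o) = o/l (x(l, o) = 0 + o/l = o/l)
d = 8
X(Q) = -1 + 2*Q (X(Q) = (-1 + Q) + Q = -1 + 2*Q)
H(s) = -4/3 + s (H(s) = s + 4/(-3) = s + 4*(-1/3) = s - 4/3 = -4/3 + s)
H(E)*(X(d) - 116) = (-4/3 + 11)*((-1 + 2*8) - 116) = 29*((-1 + 16) - 116)/3 = 29*(15 - 116)/3 = (29/3)*(-101) = -2929/3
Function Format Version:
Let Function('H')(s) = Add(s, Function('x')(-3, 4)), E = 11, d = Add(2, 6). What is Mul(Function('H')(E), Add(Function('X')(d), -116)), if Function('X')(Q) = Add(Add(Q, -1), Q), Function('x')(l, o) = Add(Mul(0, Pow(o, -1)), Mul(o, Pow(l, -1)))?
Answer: Rational(-2929, 3) ≈ -976.33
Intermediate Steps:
Function('x')(l, o) = Mul(o, Pow(l, -1)) (Function('x')(l, o) = Add(0, Mul(o, Pow(l, -1))) = Mul(o, Pow(l, -1)))
d = 8
Function('X')(Q) = Add(-1, Mul(2, Q)) (Function('X')(Q) = Add(Add(-1, Q), Q) = Add(-1, Mul(2, Q)))
Function('H')(s) = Add(Rational(-4, 3), s) (Function('H')(s) = Add(s, Mul(4, Pow(-3, -1))) = Add(s, Mul(4, Rational(-1, 3))) = Add(s, Rational(-4, 3)) = Add(Rational(-4, 3), s))
Mul(Function('H')(E), Add(Function('X')(d), -116)) = Mul(Add(Rational(-4, 3), 11), Add(Add(-1, Mul(2, 8)), -116)) = Mul(Rational(29, 3), Add(Add(-1, 16), -116)) = Mul(Rational(29, 3), Add(15, -116)) = Mul(Rational(29, 3), -101) = Rational(-2929, 3)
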